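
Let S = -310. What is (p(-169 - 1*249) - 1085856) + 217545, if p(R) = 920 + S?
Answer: -867701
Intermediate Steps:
p(R) = 610 (p(R) = 920 - 310 = 610)
(p(-169 - 1*249) - 1085856) + 217545 = (610 - 1085856) + 217545 = -1085246 + 217545 = -867701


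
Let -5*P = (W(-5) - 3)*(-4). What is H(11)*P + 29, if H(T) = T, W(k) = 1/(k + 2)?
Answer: -⅓ ≈ -0.33333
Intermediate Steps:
W(k) = 1/(2 + k)
P = -8/3 (P = -(1/(2 - 5) - 3)*(-4)/5 = -(1/(-3) - 3)*(-4)/5 = -(-⅓ - 3)*(-4)/5 = -(-2)*(-4)/3 = -⅕*40/3 = -8/3 ≈ -2.6667)
H(11)*P + 29 = 11*(-8/3) + 29 = -88/3 + 29 = -⅓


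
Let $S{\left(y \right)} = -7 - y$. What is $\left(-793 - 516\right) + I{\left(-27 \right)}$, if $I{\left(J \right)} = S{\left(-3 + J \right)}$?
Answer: $-1286$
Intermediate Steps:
$I{\left(J \right)} = -4 - J$ ($I{\left(J \right)} = -7 - \left(-3 + J\right) = -4 - J$)
$\left(-793 - 516\right) + I{\left(-27 \right)} = \left(-793 - 516\right) - -23 = -1309 + \left(-4 + 27\right) = -1309 + 23 = -1286$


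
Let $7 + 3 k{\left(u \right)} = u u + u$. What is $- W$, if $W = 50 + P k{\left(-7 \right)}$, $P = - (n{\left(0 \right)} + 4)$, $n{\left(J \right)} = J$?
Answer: $- \frac{10}{3} \approx -3.3333$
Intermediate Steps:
$k{\left(u \right)} = - \frac{7}{3} + \frac{u}{3} + \frac{u^{2}}{3}$ ($k{\left(u \right)} = - \frac{7}{3} + \frac{u u + u}{3} = - \frac{7}{3} + \frac{u^{2} + u}{3} = - \frac{7}{3} + \frac{u + u^{2}}{3} = - \frac{7}{3} + \left(\frac{u}{3} + \frac{u^{2}}{3}\right) = - \frac{7}{3} + \frac{u}{3} + \frac{u^{2}}{3}$)
$P = -4$ ($P = - (0 + 4) = \left(-1\right) 4 = -4$)
$W = \frac{10}{3}$ ($W = 50 - 4 \left(- \frac{7}{3} + \frac{1}{3} \left(-7\right) + \frac{\left(-7\right)^{2}}{3}\right) = 50 - 4 \left(- \frac{7}{3} - \frac{7}{3} + \frac{1}{3} \cdot 49\right) = 50 - 4 \left(- \frac{7}{3} - \frac{7}{3} + \frac{49}{3}\right) = 50 - \frac{140}{3} = \frac{10}{3} \approx 3.3333$)
$- W = \left(-1\right) \frac{10}{3} = - \frac{10}{3}$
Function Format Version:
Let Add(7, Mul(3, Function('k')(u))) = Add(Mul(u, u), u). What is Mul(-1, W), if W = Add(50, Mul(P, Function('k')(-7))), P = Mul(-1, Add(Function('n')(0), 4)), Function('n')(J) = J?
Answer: Rational(-10, 3) ≈ -3.3333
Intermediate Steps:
Function('k')(u) = Add(Rational(-7, 3), Mul(Rational(1, 3), u), Mul(Rational(1, 3), Pow(u, 2))) (Function('k')(u) = Add(Rational(-7, 3), Mul(Rational(1, 3), Add(Mul(u, u), u))) = Add(Rational(-7, 3), Mul(Rational(1, 3), Add(Pow(u, 2), u))) = Add(Rational(-7, 3), Mul(Rational(1, 3), Add(u, Pow(u, 2)))) = Add(Rational(-7, 3), Add(Mul(Rational(1, 3), u), Mul(Rational(1, 3), Pow(u, 2)))) = Add(Rational(-7, 3), Mul(Rational(1, 3), u), Mul(Rational(1, 3), Pow(u, 2))))
P = -4 (P = Mul(-1, Add(0, 4)) = Mul(-1, 4) = -4)
W = Rational(10, 3) (W = Add(50, Mul(-4, Add(Rational(-7, 3), Mul(Rational(1, 3), -7), Mul(Rational(1, 3), Pow(-7, 2))))) = Add(50, Mul(-4, Add(Rational(-7, 3), Rational(-7, 3), Mul(Rational(1, 3), 49)))) = Add(50, Mul(-4, Add(Rational(-7, 3), Rational(-7, 3), Rational(49, 3)))) = Add(50, Mul(-4, Rational(35, 3))) = Add(50, Rational(-140, 3)) = Rational(10, 3) ≈ 3.3333)
Mul(-1, W) = Mul(-1, Rational(10, 3)) = Rational(-10, 3)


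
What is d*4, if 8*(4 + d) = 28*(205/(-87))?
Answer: -4262/87 ≈ -48.989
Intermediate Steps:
d = -2131/174 (d = -4 + (28*(205/(-87)))/8 = -4 + (28*(205*(-1/87)))/8 = -4 + (28*(-205/87))/8 = -4 + (1/8)*(-5740/87) = -4 - 1435/174 = -2131/174 ≈ -12.247)
d*4 = -2131/174*4 = -4262/87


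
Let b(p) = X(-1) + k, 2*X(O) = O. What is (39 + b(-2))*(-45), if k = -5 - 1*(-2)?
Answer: -3195/2 ≈ -1597.5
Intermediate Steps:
X(O) = O/2
k = -3 (k = -5 + 2 = -3)
b(p) = -7/2 (b(p) = (½)*(-1) - 3 = -½ - 3 = -7/2)
(39 + b(-2))*(-45) = (39 - 7/2)*(-45) = (71/2)*(-45) = -3195/2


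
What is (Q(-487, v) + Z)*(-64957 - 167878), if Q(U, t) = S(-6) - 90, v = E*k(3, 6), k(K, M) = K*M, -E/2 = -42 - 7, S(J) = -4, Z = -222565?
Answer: 51842808265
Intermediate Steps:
E = 98 (E = -2*(-42 - 7) = -2*(-49) = 98)
v = 1764 (v = 98*(3*6) = 98*18 = 1764)
Q(U, t) = -94 (Q(U, t) = -4 - 90 = -94)
(Q(-487, v) + Z)*(-64957 - 167878) = (-94 - 222565)*(-64957 - 167878) = -222659*(-232835) = 51842808265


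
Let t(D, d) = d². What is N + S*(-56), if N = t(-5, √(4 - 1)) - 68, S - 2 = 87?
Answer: -5049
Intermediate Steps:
S = 89 (S = 2 + 87 = 89)
N = -65 (N = (√(4 - 1))² - 68 = (√3)² - 68 = 3 - 68 = -65)
N + S*(-56) = -65 + 89*(-56) = -65 - 4984 = -5049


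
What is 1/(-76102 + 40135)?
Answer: -1/35967 ≈ -2.7803e-5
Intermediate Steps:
1/(-76102 + 40135) = 1/(-35967) = -1/35967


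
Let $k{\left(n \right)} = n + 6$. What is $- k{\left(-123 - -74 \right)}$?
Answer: $43$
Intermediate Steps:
$k{\left(n \right)} = 6 + n$
$- k{\left(-123 - -74 \right)} = - (6 - 49) = \left(-1\right) \left(-43\right) = 43$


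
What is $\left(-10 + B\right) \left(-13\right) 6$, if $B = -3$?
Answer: $1014$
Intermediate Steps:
$\left(-10 + B\right) \left(-13\right) 6 = \left(-10 - 3\right) \left(-13\right) 6 = \left(-13\right) \left(-13\right) 6 = 169 \cdot 6 = 1014$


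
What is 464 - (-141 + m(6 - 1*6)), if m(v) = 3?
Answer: 602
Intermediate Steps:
464 - (-141 + m(6 - 1*6)) = 464 - (-141 + 3) = 464 - 1*(-138) = 464 + 138 = 602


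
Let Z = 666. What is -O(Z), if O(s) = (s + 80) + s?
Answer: -1412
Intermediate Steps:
O(s) = 80 + 2*s (O(s) = (80 + s) + s = 80 + 2*s)
-O(Z) = -(80 + 2*666) = -(80 + 1332) = -1*1412 = -1412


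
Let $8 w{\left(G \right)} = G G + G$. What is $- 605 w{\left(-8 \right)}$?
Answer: $-4235$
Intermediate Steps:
$w{\left(G \right)} = \frac{G}{8} + \frac{G^{2}}{8}$ ($w{\left(G \right)} = \frac{G G + G}{8} = \frac{G^{2} + G}{8} = \frac{G + G^{2}}{8} = \frac{G}{8} + \frac{G^{2}}{8}$)
$- 605 w{\left(-8 \right)} = - 605 \cdot \frac{1}{8} \left(-8\right) \left(1 - 8\right) = - 605 \cdot \frac{1}{8} \left(-8\right) \left(-7\right) = \left(-605\right) 7 = -4235$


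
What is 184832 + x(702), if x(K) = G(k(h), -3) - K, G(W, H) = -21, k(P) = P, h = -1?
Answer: 184109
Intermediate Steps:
x(K) = -21 - K
184832 + x(702) = 184832 + (-21 - 1*702) = 184832 + (-21 - 702) = 184832 - 723 = 184109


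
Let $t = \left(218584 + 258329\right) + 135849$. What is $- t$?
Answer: $-612762$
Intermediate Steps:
$t = 612762$ ($t = 476913 + 135849 = 612762$)
$- t = \left(-1\right) 612762 = -612762$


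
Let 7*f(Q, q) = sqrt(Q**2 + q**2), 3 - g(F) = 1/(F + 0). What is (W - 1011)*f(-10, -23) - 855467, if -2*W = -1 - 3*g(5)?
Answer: -855467 - 10063*sqrt(629)/70 ≈ -8.5907e+5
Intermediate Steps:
g(F) = 3 - 1/F (g(F) = 3 - 1/(F + 0) = 3 - 1/F)
f(Q, q) = sqrt(Q**2 + q**2)/7
W = 47/10 (W = -(-1 - 3*(3 - 1/5))/2 = -(-1 - 3*14/5)/2 = -(-1 - 42/5)/2 = -1/2*(-47/5) = 47/10 ≈ 4.7000)
(W - 1011)*f(-10, -23) - 855467 = (47/10 - 1011)*(sqrt((-10)**2 + (-23)**2)/7) - 855467 = -10063*sqrt(100 + 529)/70 - 855467 = -10063*sqrt(629)/70 - 855467 = -855467 - 10063*sqrt(629)/70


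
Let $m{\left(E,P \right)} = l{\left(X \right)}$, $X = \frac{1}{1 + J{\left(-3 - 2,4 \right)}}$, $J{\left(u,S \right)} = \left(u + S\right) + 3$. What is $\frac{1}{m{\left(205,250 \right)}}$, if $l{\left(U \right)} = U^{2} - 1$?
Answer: $- \frac{9}{8} \approx -1.125$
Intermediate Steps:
$J{\left(u,S \right)} = 3 + S + u$ ($J{\left(u,S \right)} = \left(S + u\right) + 3 = 3 + S + u$)
$X = \frac{1}{3}$ ($X = \frac{1}{1 + \left(3 + 4 - 5\right)} = \frac{1}{1 + 2} = \frac{1}{3} \approx 0.33333$)
$l{\left(U \right)} = -1 + U^{2}$ ($l{\left(U \right)} = U^{2} - 1 = -1 + U^{2}$)
$m{\left(E,P \right)} = - \frac{8}{9}$ ($m{\left(E,P \right)} = -1 + \left(\frac{1}{3}\right)^{2} = -1 + \frac{1}{9} = - \frac{8}{9}$)
$\frac{1}{m{\left(205,250 \right)}} = \frac{1}{- \frac{8}{9}} = - \frac{9}{8}$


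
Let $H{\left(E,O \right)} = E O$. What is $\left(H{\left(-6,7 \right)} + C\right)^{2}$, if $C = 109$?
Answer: $4489$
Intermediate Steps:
$\left(H{\left(-6,7 \right)} + C\right)^{2} = \left(\left(-6\right) 7 + 109\right)^{2} = \left(-42 + 109\right)^{2} = 67^{2} = 4489$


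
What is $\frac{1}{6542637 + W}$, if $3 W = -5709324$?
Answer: $\frac{1}{4639529} \approx 2.1554 \cdot 10^{-7}$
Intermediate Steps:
$W = -1903108$ ($W = \frac{1}{3} \left(-5709324\right) = -1903108$)
$\frac{1}{6542637 + W} = \frac{1}{6542637 - 1903108} = \frac{1}{4639529}$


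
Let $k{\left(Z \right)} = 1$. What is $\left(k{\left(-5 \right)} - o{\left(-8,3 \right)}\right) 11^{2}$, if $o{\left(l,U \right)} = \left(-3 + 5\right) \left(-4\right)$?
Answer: $1089$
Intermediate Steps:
$o{\left(l,U \right)} = -8$ ($o{\left(l,U \right)} = 2 \left(-4\right) = -8$)
$\left(k{\left(-5 \right)} - o{\left(-8,3 \right)}\right) 11^{2} = \left(1 - -8\right) 11^{2} = \left(1 + 8\right) 121 = 9 \cdot 121 = 1089$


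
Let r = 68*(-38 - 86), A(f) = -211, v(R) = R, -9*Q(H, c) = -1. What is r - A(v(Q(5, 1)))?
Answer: -8221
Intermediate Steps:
Q(H, c) = ⅑ (Q(H, c) = -⅑*(-1) = ⅑)
r = -8432 (r = 68*(-124) = -8432)
r - A(v(Q(5, 1))) = -8432 - 1*(-211) = -8432 + 211 = -8221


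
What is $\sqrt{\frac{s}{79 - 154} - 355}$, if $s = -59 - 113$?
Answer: $\frac{i \sqrt{79359}}{15} \approx 18.78 i$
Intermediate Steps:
$s = -172$
$\sqrt{\frac{s}{79 - 154} - 355} = \sqrt{- \frac{172}{79 - 154} - 355} = \sqrt{- \frac{172}{-75} - 355} = \sqrt{\left(-172\right) \left(- \frac{1}{75}\right) - 355} = \sqrt{\frac{172}{75} - 355} = \sqrt{- \frac{26453}{75}} = \frac{i \sqrt{79359}}{15}$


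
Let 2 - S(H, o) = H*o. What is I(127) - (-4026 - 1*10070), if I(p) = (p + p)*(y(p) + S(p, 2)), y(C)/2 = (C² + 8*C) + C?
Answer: 8724264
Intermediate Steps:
S(H, o) = 2 - H*o
y(C) = 2*C² + 18*C (y(C) = 2*((C² + 8*C) + C) = 2*(C² + 9*C) = 2*C² + 18*C)
I(p) = 2*p*(2 - 2*p + 2*p*(9 + p)) (I(p) = (p + p)*(2*p*(9 + p) + (2 - 1*p*2)) = (2*p)*(2*p*(9 + p) + (2 - 2*p)) = (2*p)*(2 - 2*p + 2*p*(9 + p)) = 2*p*(2 - 2*p + 2*p*(9 + p)))
I(127) - (-4026 - 1*10070) = 4*127*(1 - 1*127 + 127*(9 + 127)) - (-4026 - 1*10070) = 4*127*(1 - 127 + 127*136) - (-4026 - 10070) = 4*127*(1 - 127 + 17272) - 1*(-14096) = 4*127*17146 + 14096 = 8710168 + 14096 = 8724264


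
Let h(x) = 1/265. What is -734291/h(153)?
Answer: -194587115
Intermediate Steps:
h(x) = 1/265
-734291/h(153) = -734291/1/265 = -734291*265 = -194587115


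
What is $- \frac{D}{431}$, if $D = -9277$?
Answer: $\frac{9277}{431} \approx 21.524$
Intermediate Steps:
$- \frac{D}{431} = - \frac{-9277}{431} = \left(-1\right) \left(- \frac{9277}{431}\right) = \frac{9277}{431}$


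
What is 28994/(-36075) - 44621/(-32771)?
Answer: 659540201/1182213825 ≈ 0.55789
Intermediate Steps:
28994/(-36075) - 44621/(-32771) = 28994*(-1/36075) - 44621*(-1/32771) = -28994/36075 + 44621/32771 = 659540201/1182213825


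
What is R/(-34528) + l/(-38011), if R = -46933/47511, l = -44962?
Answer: 73760137857559/62355517761888 ≈ 1.1829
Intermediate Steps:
R = -46933/47511 (R = -46933*1/47511 = -46933/47511 ≈ -0.98783)
R/(-34528) + l/(-38011) = -46933/47511/(-34528) - 44962/(-38011) = -46933/47511*(-1/34528) - 44962*(-1/38011) = 46933/1640459808 + 44962/38011 = 73760137857559/62355517761888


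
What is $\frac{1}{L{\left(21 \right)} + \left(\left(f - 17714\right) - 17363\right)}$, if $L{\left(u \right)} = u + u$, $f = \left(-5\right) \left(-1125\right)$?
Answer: $- \frac{1}{29410} \approx -3.4002 \cdot 10^{-5}$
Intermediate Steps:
$f = 5625$
$L{\left(u \right)} = 2 u$
$\frac{1}{L{\left(21 \right)} + \left(\left(f - 17714\right) - 17363\right)} = \frac{1}{2 \cdot 21 + \left(\left(5625 - 17714\right) - 17363\right)} = \frac{1}{42 - 29452} = \frac{1}{-29410} = - \frac{1}{29410}$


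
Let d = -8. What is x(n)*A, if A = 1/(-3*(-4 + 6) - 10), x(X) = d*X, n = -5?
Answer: -5/2 ≈ -2.5000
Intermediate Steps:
x(X) = -8*X
A = -1/16 (A = 1/(-3*2 - 10) = 1/(-6 - 10) = 1/(-16) = -1/16 ≈ -0.062500)
x(n)*A = -8*(-5)*(-1/16) = 40*(-1/16) = -5/2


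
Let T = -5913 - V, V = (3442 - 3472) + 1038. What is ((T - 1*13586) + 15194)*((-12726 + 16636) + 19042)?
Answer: -121943976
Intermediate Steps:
V = 1008 (V = -30 + 1038 = 1008)
T = -6921 (T = -5913 - 1*1008 = -5913 - 1008 = -6921)
((T - 1*13586) + 15194)*((-12726 + 16636) + 19042) = ((-6921 - 1*13586) + 15194)*((-12726 + 16636) + 19042) = ((-6921 - 13586) + 15194)*(3910 + 19042) = (-20507 + 15194)*22952 = -5313*22952 = -121943976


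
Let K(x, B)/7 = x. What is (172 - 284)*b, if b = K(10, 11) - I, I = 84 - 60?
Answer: -5152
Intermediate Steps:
K(x, B) = 7*x
I = 24
b = 46 (b = 7*10 - 1*24 = 70 - 24 = 46)
(172 - 284)*b = (172 - 284)*46 = -112*46 = -5152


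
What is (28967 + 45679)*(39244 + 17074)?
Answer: 4203913428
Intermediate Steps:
(28967 + 45679)*(39244 + 17074) = 74646*56318 = 4203913428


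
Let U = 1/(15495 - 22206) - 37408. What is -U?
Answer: 251045089/6711 ≈ 37408.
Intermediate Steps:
U = -251045089/6711 (U = 1/(-6711) - 37408 = -1/6711 - 37408 = -251045089/6711 ≈ -37408.)
-U = -1*(-251045089/6711) = 251045089/6711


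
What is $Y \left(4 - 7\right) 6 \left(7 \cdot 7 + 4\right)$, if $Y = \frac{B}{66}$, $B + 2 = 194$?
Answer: $- \frac{30528}{11} \approx -2775.3$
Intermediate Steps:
$B = 192$ ($B = -2 + 194 = 192$)
$Y = \frac{32}{11}$ ($Y = \frac{192}{66} = 192 \cdot \frac{1}{66} = \frac{32}{11} \approx 2.9091$)
$Y \left(4 - 7\right) 6 \left(7 \cdot 7 + 4\right) = \frac{32 \left(4 - 7\right) 6}{11} \left(7 \cdot 7 + 4\right) = \frac{32 \left(\left(-3\right) 6\right)}{11} \left(49 + 4\right) = \frac{32}{11} \left(-18\right) 53 = \left(- \frac{576}{11}\right) 53 = - \frac{30528}{11}$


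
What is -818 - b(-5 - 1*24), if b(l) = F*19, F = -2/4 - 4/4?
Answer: -1579/2 ≈ -789.50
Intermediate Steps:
F = -3/2 (F = -2*¼ - 4*¼ = -½ - 1 = -3/2 ≈ -1.5000)
b(l) = -57/2 (b(l) = -3/2*19 = -57/2)
-818 - b(-5 - 1*24) = -818 - 1*(-57/2) = -818 + 57/2 = -1579/2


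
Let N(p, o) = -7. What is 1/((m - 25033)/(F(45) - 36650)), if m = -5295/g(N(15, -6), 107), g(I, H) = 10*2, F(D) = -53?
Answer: 146812/101191 ≈ 1.4508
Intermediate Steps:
g(I, H) = 20
m = -1059/4 (m = -5295/20 = -5295*1/20 = -1059/4 ≈ -264.75)
1/((m - 25033)/(F(45) - 36650)) = 1/((-1059/4 - 25033)/(-53 - 36650)) = 1/(-101191/4/(-36703)) = 1/(-101191/4*(-1/36703)) = 1/(101191/146812) = 146812/101191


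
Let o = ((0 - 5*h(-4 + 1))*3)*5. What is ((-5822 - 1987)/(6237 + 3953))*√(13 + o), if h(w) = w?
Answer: -7809*√238/10190 ≈ -11.823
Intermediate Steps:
o = 225 (o = ((0 - 5*(-4 + 1))*3)*5 = ((0 - 5*(-3))*3)*5 = ((0 + 15)*3)*5 = (15*3)*5 = 45*5 = 225)
((-5822 - 1987)/(6237 + 3953))*√(13 + o) = ((-5822 - 1987)/(6237 + 3953))*√(13 + 225) = (-7809/10190)*√238 = (-7809*1/10190)*√238 = -7809*√238/10190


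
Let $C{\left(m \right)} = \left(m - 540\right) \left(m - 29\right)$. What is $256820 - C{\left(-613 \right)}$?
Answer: $-483406$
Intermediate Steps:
$C{\left(m \right)} = \left(-540 + m\right) \left(-29 + m\right)$
$256820 - C{\left(-613 \right)} = 256820 - \left(15660 + \left(-613\right)^{2} - -348797\right) = 256820 - \left(15660 + 375769 + 348797\right) = 256820 - 740226 = -483406$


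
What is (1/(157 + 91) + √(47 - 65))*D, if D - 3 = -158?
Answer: -5/8 - 465*I*√2 ≈ -0.625 - 657.61*I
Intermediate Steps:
D = -155 (D = 3 - 158 = -155)
(1/(157 + 91) + √(47 - 65))*D = (1/(157 + 91) + √(47 - 65))*(-155) = (1/248 + √(-18))*(-155) = (1/248 + 3*I*√2)*(-155) = -5/8 - 465*I*√2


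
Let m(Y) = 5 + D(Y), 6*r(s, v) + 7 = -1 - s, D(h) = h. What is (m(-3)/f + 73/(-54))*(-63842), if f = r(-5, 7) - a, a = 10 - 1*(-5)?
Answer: 79132159/837 ≈ 94543.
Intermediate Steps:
r(s, v) = -4/3 - s/6 (r(s, v) = -7/6 + (-1 - s)/6 = -7/6 + (-⅙ - s/6) = -4/3 - s/6)
a = 15 (a = 10 + 5 = 15)
m(Y) = 5 + Y
f = -31/2 (f = (-4/3 - ⅙*(-5)) - 1*15 = (-4/3 + ⅚) - 15 = -½ - 15 = -31/2 ≈ -15.500)
(m(-3)/f + 73/(-54))*(-63842) = ((5 - 3)/(-31/2) + 73/(-54))*(-63842) = (2*(-2/31) + 73*(-1/54))*(-63842) = (-4/31 - 73/54)*(-63842) = -2479/1674*(-63842) = 79132159/837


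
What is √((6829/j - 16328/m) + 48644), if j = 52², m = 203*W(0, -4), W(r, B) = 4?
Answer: √5418399649061/10556 ≈ 220.51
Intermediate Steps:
m = 812 (m = 203*4 = 812)
j = 2704
√((6829/j - 16328/m) + 48644) = √((6829/2704 - 16328/812) + 48644) = √((6829*(1/2704) - 16328*1/812) + 48644) = √((6829/2704 - 4082/203) + 48644) = √(-9651441/548912 + 48644) = √(26691623887/548912) = √5418399649061/10556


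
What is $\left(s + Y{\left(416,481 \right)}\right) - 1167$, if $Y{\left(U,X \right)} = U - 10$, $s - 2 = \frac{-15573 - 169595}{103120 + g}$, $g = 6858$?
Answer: $- \frac{41829235}{54989} \approx -760.68$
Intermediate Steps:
$s = \frac{17394}{54989}$ ($s = 2 + \frac{-15573 - 169595}{103120 + 6858} = 2 - \frac{185168}{109978} = 2 - \frac{92584}{54989} = \frac{17394}{54989} \approx 0.31632$)
$Y{\left(U,X \right)} = -10 + U$
$\left(s + Y{\left(416,481 \right)}\right) - 1167 = \left(\frac{17394}{54989} + \left(-10 + 416\right)\right) - 1167 = \left(\frac{17394}{54989} + 406\right) - 1167 = \frac{22342928}{54989} - 1167 = - \frac{41829235}{54989}$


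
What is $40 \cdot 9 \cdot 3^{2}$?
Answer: $3240$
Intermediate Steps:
$40 \cdot 9 \cdot 3^{2} = 360 \cdot 9 = 3240$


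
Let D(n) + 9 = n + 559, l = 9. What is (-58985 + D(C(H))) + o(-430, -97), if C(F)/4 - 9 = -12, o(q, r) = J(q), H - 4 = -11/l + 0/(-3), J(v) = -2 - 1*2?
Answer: -58451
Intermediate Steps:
J(v) = -4 (J(v) = -2 - 2 = -4)
H = 25/9 (H = 4 + (-11/9 + 0/(-3)) = 4 + (-11*⅑ + 0*(-⅓)) = 4 + (-11/9 + 0) = 4 - 11/9 = 25/9 ≈ 2.7778)
o(q, r) = -4
C(F) = -12 (C(F) = 36 + 4*(-12) = 36 - 48 = -12)
D(n) = 550 + n (D(n) = -9 + (n + 559) = -9 + (559 + n) = 550 + n)
(-58985 + D(C(H))) + o(-430, -97) = (-58985 + (550 - 12)) - 4 = (-58985 + 538) - 4 = -58447 - 4 = -58451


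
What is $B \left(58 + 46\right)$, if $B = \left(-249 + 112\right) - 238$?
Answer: $-39000$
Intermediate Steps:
$B = -375$ ($B = -137 - 238 = -375$)
$B \left(58 + 46\right) = - 375 \left(58 + 46\right) = \left(-375\right) 104 = -39000$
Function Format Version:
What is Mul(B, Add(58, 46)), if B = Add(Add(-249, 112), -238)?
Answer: -39000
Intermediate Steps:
B = -375 (B = Add(-137, -238) = -375)
Mul(B, Add(58, 46)) = Mul(-375, Add(58, 46)) = Mul(-375, 104) = -39000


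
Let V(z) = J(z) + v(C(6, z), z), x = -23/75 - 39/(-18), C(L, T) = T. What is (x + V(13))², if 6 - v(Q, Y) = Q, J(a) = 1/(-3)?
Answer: 674041/22500 ≈ 29.957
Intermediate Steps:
J(a) = -⅓
v(Q, Y) = 6 - Q
x = 93/50 (x = -23*1/75 - 39*(-1/18) = -23/75 + 13/6 = 93/50 ≈ 1.8600)
V(z) = 17/3 - z (V(z) = -⅓ + (6 - z) = 17/3 - z)
(x + V(13))² = (93/50 + (17/3 - 1*13))² = (93/50 + (17/3 - 13))² = (93/50 - 22/3)² = (-821/150)² = 674041/22500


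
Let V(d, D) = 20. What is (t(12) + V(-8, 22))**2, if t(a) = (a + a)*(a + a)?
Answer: 355216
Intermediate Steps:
t(a) = 4*a**2 (t(a) = (2*a)*(2*a) = 4*a**2)
(t(12) + V(-8, 22))**2 = (4*12**2 + 20)**2 = (4*144 + 20)**2 = (576 + 20)**2 = 596**2 = 355216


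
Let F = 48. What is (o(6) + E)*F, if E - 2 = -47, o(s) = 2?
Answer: -2064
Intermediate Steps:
E = -45 (E = 2 - 47 = -45)
(o(6) + E)*F = (2 - 45)*48 = -43*48 = -2064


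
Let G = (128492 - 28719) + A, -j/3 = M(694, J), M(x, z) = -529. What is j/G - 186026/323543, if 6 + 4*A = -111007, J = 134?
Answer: -4685121190/8473267627 ≈ -0.55293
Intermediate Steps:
j = 1587 (j = -3*(-529) = 1587)
A = -111013/4 (A = -3/2 + (1/4)*(-111007) = -3/2 - 111007/4 = -111013/4 ≈ -27753.)
G = 288079/4 (G = (128492 - 28719) - 111013/4 = 99773 - 111013/4 = 288079/4 ≈ 72020.)
j/G - 186026/323543 = 1587/(288079/4) - 186026/323543 = 1587*(4/288079) - 186026*1/323543 = 6348/288079 - 186026/323543 = -4685121190/8473267627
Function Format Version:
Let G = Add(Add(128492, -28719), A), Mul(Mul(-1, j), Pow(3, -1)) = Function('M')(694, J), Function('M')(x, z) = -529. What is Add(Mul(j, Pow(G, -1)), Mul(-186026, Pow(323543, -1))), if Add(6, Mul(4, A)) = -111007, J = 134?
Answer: Rational(-4685121190, 8473267627) ≈ -0.55293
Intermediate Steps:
j = 1587 (j = Mul(-3, -529) = 1587)
A = Rational(-111013, 4) (A = Add(Rational(-3, 2), Mul(Rational(1, 4), -111007)) = Add(Rational(-3, 2), Rational(-111007, 4)) = Rational(-111013, 4) ≈ -27753.)
G = Rational(288079, 4) (G = Add(Add(128492, -28719), Rational(-111013, 4)) = Add(99773, Rational(-111013, 4)) = Rational(288079, 4) ≈ 72020.)
Add(Mul(j, Pow(G, -1)), Mul(-186026, Pow(323543, -1))) = Add(Mul(1587, Pow(Rational(288079, 4), -1)), Mul(-186026, Pow(323543, -1))) = Add(Mul(1587, Rational(4, 288079)), Mul(-186026, Rational(1, 323543))) = Add(Rational(6348, 288079), Rational(-186026, 323543)) = Rational(-4685121190, 8473267627)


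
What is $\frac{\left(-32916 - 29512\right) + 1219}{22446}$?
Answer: $- \frac{6801}{2494} \approx -2.7269$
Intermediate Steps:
$\frac{\left(-32916 - 29512\right) + 1219}{22446} = \left(\left(-32916 - 29512\right) + 1219\right) \frac{1}{22446} = \left(-62428 + 1219\right) \frac{1}{22446} = \left(-61209\right) \frac{1}{22446} = - \frac{6801}{2494}$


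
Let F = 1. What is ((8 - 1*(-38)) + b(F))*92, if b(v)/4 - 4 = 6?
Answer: 7912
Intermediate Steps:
b(v) = 40 (b(v) = 16 + 4*6 = 16 + 24 = 40)
((8 - 1*(-38)) + b(F))*92 = ((8 - 1*(-38)) + 40)*92 = ((8 + 38) + 40)*92 = (46 + 40)*92 = 86*92 = 7912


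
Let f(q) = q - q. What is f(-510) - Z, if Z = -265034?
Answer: 265034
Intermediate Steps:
f(q) = 0
f(-510) - Z = 0 - 1*(-265034) = 0 + 265034 = 265034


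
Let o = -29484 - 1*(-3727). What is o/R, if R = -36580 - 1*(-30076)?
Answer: 25757/6504 ≈ 3.9602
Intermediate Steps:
R = -6504 (R = -36580 + 30076 = -6504)
o = -25757 (o = -29484 + 3727 = -25757)
o/R = -25757/(-6504) = -25757*(-1/6504) = 25757/6504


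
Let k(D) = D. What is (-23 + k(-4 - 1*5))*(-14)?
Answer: 448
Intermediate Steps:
(-23 + k(-4 - 1*5))*(-14) = (-23 + (-4 - 1*5))*(-14) = (-23 + (-4 - 5))*(-14) = (-23 - 9)*(-14) = -32*(-14) = 448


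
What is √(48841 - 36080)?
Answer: √12761 ≈ 112.96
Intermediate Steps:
√(48841 - 36080) = √12761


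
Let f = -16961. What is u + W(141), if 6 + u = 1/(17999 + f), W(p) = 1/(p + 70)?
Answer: -1312859/219018 ≈ -5.9943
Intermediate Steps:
W(p) = 1/(70 + p)
u = -6227/1038 (u = -6 + 1/(17999 - 16961) = -6 + 1/1038 = -6227/1038 ≈ -5.9990)
u + W(141) = -6227/1038 + 1/(70 + 141) = -6227/1038 + 1/211 = -1312859/219018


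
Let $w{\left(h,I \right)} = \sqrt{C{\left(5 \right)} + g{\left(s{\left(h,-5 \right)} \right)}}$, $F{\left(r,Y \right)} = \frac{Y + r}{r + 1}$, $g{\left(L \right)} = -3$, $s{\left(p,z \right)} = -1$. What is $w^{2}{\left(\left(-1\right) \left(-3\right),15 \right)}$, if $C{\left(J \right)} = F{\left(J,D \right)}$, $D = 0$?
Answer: $- \frac{13}{6} \approx -2.1667$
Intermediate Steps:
$F{\left(r,Y \right)} = \frac{Y + r}{1 + r}$
$C{\left(J \right)} = \frac{J}{1 + J}$ ($C{\left(J \right)} = \frac{0 + J}{1 + J} = \frac{J}{1 + J}$)
$w{\left(h,I \right)} = \frac{i \sqrt{78}}{6}$ ($w{\left(h,I \right)} = \sqrt{\frac{5}{1 + 5} - 3} = \sqrt{\frac{5}{6} - 3} = \sqrt{- \frac{13}{6}} = \frac{i \sqrt{78}}{6}$)
$w^{2}{\left(\left(-1\right) \left(-3\right),15 \right)} = \left(\frac{i \sqrt{78}}{6}\right)^{2} = - \frac{13}{6}$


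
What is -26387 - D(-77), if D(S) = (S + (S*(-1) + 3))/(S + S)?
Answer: -4063595/154 ≈ -26387.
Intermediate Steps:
D(S) = 3/(2*S) (D(S) = (S + (-S + 3))/((2*S)) = (S + (3 - S))*(1/(2*S)) = 3*(1/(2*S)) = 3/(2*S))
-26387 - D(-77) = -26387 - 3/(2*(-77)) = -26387 - 3*(-1)/(2*77) = -26387 - 1*(-3/154) = -26387 + 3/154 = -4063595/154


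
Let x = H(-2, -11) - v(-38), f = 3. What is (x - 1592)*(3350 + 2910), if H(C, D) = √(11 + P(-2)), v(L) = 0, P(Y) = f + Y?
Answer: -9965920 + 12520*√3 ≈ -9.9442e+6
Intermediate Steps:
P(Y) = 3 + Y
H(C, D) = 2*√3 (H(C, D) = √(11 + (3 - 2)) = √(11 + 1) = √12 = 2*√3)
x = 2*√3 (x = 2*√3 - 1*0 = 2*√3 + 0 = 2*√3 ≈ 3.4641)
(x - 1592)*(3350 + 2910) = (2*√3 - 1592)*(3350 + 2910) = (-1592 + 2*√3)*6260 = -9965920 + 12520*√3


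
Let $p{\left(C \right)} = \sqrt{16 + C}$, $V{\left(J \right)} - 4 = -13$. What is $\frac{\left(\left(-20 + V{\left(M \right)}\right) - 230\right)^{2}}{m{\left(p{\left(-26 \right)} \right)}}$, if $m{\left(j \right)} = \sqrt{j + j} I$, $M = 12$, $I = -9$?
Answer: $\frac{67081 \left(-5\right)^{\frac{3}{4}} \sqrt[4]{2}}{90} \approx -2095.7 + 2095.7 i$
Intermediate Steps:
$V{\left(J \right)} = -9$ ($V{\left(J \right)} = 4 - 13 = -9$)
$m{\left(j \right)} = - 9 \sqrt{2} \sqrt{j}$ ($m{\left(j \right)} = \sqrt{j + j} \left(-9\right) = \sqrt{2 j} \left(-9\right) = \sqrt{2} \sqrt{j} \left(-9\right) = - 9 \sqrt{2} \sqrt{j}$)
$\frac{\left(\left(-20 + V{\left(M \right)}\right) - 230\right)^{2}}{m{\left(p{\left(-26 \right)} \right)}} = \frac{\left(\left(-20 - 9\right) - 230\right)^{2}}{\left(-9\right) \sqrt{2} \sqrt{\sqrt{16 - 26}}} = \frac{\left(-29 - 230\right)^{2}}{\left(-9\right) \sqrt{2} \sqrt{\sqrt{-10}}} = \frac{\left(-259\right)^{2}}{\left(-9\right) \sqrt{2} \sqrt{i \sqrt{10}}} = \frac{67081}{\left(-9\right) \sqrt{2} \sqrt[4]{10} \sqrt{i}} = \frac{67081}{\left(-9\right) 2^{\frac{3}{4}} \sqrt[4]{5} \sqrt{i}} = 67081 \frac{\sqrt[4]{2} \cdot 5^{\frac{3}{4}} i^{\frac{3}{2}}}{90} = \frac{67081 \sqrt[4]{2} \cdot 5^{\frac{3}{4}} i^{\frac{3}{2}}}{90}$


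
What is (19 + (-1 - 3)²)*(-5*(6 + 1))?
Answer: -1225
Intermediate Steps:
(19 + (-1 - 3)²)*(-5*(6 + 1)) = (19 + (-4)²)*(-5*7) = (19 + 16)*(-35) = 35*(-35) = -1225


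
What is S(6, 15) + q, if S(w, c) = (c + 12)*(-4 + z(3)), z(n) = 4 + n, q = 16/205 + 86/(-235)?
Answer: 777661/9635 ≈ 80.712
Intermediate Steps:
q = -2774/9635 (q = 16*(1/205) + 86*(-1/235) = 16/205 - 86/235 = -2774/9635 ≈ -0.28791)
S(w, c) = 36 + 3*c (S(w, c) = (c + 12)*(-4 + (4 + 3)) = (12 + c)*(-4 + 7) = (12 + c)*3 = 36 + 3*c)
S(6, 15) + q = (36 + 3*15) - 2774/9635 = (36 + 45) - 2774/9635 = 81 - 2774/9635 = 777661/9635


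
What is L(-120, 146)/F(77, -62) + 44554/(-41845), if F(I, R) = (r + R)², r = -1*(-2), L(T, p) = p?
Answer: -15428503/15064200 ≈ -1.0242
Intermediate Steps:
r = 2
F(I, R) = (2 + R)²
L(-120, 146)/F(77, -62) + 44554/(-41845) = 146/((2 - 62)²) + 44554/(-41845) = 146/((-60)²) + 44554*(-1/41845) = 146/3600 - 44554/41845 = 146*(1/3600) - 44554/41845 = 73/1800 - 44554/41845 = -15428503/15064200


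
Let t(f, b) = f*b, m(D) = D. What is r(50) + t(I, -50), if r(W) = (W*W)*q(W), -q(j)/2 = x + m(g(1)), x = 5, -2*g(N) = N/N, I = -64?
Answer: -19300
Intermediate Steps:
g(N) = -1/2 (g(N) = -N/(2*N) = -1/2*1 = -1/2)
q(j) = -9 (q(j) = -2*(5 - 1/2) = -2*9/2 = -9)
t(f, b) = b*f
r(W) = -9*W**2 (r(W) = (W*W)*(-9) = W**2*(-9) = -9*W**2)
r(50) + t(I, -50) = -9*50**2 - 50*(-64) = -9*2500 + 3200 = -22500 + 3200 = -19300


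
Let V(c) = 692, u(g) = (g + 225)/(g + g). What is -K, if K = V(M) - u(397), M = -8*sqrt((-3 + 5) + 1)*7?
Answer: -274413/397 ≈ -691.22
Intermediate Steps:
u(g) = (225 + g)/(2*g) (u(g) = (225 + g)/((2*g)) = (225 + g)*(1/(2*g)) = (225 + g)/(2*g))
M = -56*sqrt(3) (M = -8*sqrt(2 + 1)*7 = -8*sqrt(3)*7 = -56*sqrt(3) ≈ -96.995)
K = 274413/397 (K = 692 - (225 + 397)/(2*397) = 692 - 622/(2*397) = 692 - 1*311/397 = 692 - 311/397 = 274413/397 ≈ 691.22)
-K = -1*274413/397 = -274413/397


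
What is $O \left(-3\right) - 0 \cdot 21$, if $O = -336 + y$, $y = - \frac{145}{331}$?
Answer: $\frac{334083}{331} \approx 1009.3$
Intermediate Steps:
$y = - \frac{145}{331}$ ($y = \left(-145\right) \frac{1}{331} = - \frac{145}{331} \approx -0.43807$)
$O = - \frac{111361}{331}$ ($O = -336 - \frac{145}{331} = - \frac{111361}{331} \approx -336.44$)
$O \left(-3\right) - 0 \cdot 21 = \left(- \frac{111361}{331}\right) \left(-3\right) - 0 \cdot 21 = \frac{334083}{331} - 0 = \frac{334083}{331} + 0 = \frac{334083}{331}$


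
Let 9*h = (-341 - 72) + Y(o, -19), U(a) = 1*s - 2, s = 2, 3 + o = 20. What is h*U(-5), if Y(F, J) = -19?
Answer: 0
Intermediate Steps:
o = 17 (o = -3 + 20 = 17)
U(a) = 0 (U(a) = 1*2 - 2 = 2 - 2 = 0)
h = -48 (h = ((-341 - 72) - 19)/9 = (-413 - 19)/9 = (1/9)*(-432) = -48)
h*U(-5) = -48*0 = 0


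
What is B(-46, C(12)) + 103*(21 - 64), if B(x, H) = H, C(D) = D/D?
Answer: -4428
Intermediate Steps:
C(D) = 1
B(-46, C(12)) + 103*(21 - 64) = 1 + 103*(21 - 64) = 1 + 103*(-43) = 1 - 4429 = -4428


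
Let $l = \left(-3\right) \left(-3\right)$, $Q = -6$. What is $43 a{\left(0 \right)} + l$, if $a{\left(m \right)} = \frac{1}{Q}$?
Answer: $\frac{11}{6} \approx 1.8333$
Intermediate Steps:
$a{\left(m \right)} = - \frac{1}{6}$ ($a{\left(m \right)} = \frac{1}{-6} = - \frac{1}{6}$)
$l = 9$
$43 a{\left(0 \right)} + l = 43 \left(- \frac{1}{6}\right) + 9 = - \frac{43}{6} + 9 = \frac{11}{6}$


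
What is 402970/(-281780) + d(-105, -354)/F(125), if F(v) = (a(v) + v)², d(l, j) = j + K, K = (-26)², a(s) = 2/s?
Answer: -9698882926813/6881155768962 ≈ -1.4095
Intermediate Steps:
K = 676
d(l, j) = 676 + j (d(l, j) = j + 676 = 676 + j)
F(v) = (v + 2/v)² (F(v) = (2/v + v)² = (v + 2/v)²)
402970/(-281780) + d(-105, -354)/F(125) = 402970/(-281780) + (676 - 354)/(((2 + 125²)²/125²)) = 402970*(-1/281780) + 322/(((2 + 15625)²/15625)) = -40297/28178 + 322/(((1/15625)*15627²)) = -40297/28178 + 322/(((1/15625)*244203129)) = -40297/28178 + 322/(244203129/15625) = -40297/28178 + 322*(15625/244203129) = -40297/28178 + 5031250/244203129 = -9698882926813/6881155768962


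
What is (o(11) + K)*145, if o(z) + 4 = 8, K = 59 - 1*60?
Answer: 435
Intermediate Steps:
K = -1 (K = 59 - 60 = -1)
o(z) = 4 (o(z) = -4 + 8 = 4)
(o(11) + K)*145 = (4 - 1)*145 = 3*145 = 435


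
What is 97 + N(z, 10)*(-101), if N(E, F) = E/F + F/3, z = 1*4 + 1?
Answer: -1741/6 ≈ -290.17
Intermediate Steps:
z = 5 (z = 4 + 1 = 5)
N(E, F) = F/3 + E/F (N(E, F) = E/F + F*(⅓) = E/F + F/3 = F/3 + E/F)
97 + N(z, 10)*(-101) = 97 + ((⅓)*10 + 5/10)*(-101) = 97 + (10/3 + 5*(⅒))*(-101) = 97 + (10/3 + ½)*(-101) = 97 + (23/6)*(-101) = 97 - 2323/6 = -1741/6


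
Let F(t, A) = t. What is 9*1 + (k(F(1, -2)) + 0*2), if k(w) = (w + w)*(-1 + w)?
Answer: 9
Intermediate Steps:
k(w) = 2*w*(-1 + w) (k(w) = (2*w)*(-1 + w) = 2*w*(-1 + w))
9*1 + (k(F(1, -2)) + 0*2) = 9*1 + (2*1*(-1 + 1) + 0*2) = 9 + (2*1*0 + 0) = 9 + (0 + 0) = 9 + 0 = 9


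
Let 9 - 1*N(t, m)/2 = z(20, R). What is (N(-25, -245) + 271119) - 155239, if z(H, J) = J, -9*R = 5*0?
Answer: 115898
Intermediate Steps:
R = 0 (R = -5*0/9 = -⅑*0 = 0)
N(t, m) = 18 (N(t, m) = 18 - 2*0 = 18 + 0 = 18)
(N(-25, -245) + 271119) - 155239 = (18 + 271119) - 155239 = 271137 - 155239 = 115898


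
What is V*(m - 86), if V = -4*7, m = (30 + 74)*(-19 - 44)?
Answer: 185864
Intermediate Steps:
m = -6552 (m = 104*(-63) = -6552)
V = -28
V*(m - 86) = -28*(-6552 - 86) = -28*(-6638) = 185864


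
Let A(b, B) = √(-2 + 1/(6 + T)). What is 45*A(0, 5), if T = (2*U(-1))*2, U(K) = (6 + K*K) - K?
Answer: 225*I*√114/38 ≈ 63.22*I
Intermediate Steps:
U(K) = 6 + K² - K (U(K) = (6 + K²) - K = 6 + K² - K)
T = 32 (T = (2*(6 + (-1)² - 1*(-1)))*2 = (2*(6 + 1 + 1))*2 = (2*8)*2 = 16*2 = 32)
A(b, B) = 5*I*√114/38 (A(b, B) = √(-2 + 1/(6 + 32)) = √(-2 + 1/38) = √(-75/38) = 5*I*√114/38)
45*A(0, 5) = 45*(5*I*√114/38) = 225*I*√114/38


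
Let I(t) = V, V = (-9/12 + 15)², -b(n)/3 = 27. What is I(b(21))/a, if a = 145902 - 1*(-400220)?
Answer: 3249/8737952 ≈ 0.00037183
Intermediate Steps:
b(n) = -81 (b(n) = -3*27 = -81)
V = 3249/16 (V = (-9*1/12 + 15)² = (-¾ + 15)² = (57/4)² = 3249/16 ≈ 203.06)
I(t) = 3249/16
a = 546122 (a = 145902 + 400220 = 546122)
I(b(21))/a = (3249/16)/546122 = (3249/16)*(1/546122) = 3249/8737952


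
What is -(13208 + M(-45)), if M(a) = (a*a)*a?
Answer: 77917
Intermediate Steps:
M(a) = a**3 (M(a) = a**2*a = a**3)
-(13208 + M(-45)) = -(13208 + (-45)**3) = -(13208 - 91125) = -1*(-77917) = 77917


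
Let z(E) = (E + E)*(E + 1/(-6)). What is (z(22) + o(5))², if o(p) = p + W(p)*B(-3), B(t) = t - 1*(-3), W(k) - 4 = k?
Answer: 8392609/9 ≈ 9.3251e+5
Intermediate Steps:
W(k) = 4 + k
B(t) = 3 + t (B(t) = t + 3 = 3 + t)
z(E) = 2*E*(-⅙ + E) (z(E) = (2*E)*(E - ⅙) = (2*E)*(-⅙ + E) = 2*E*(-⅙ + E))
o(p) = p (o(p) = p + (4 + p)*(3 - 3) = p + (4 + p)*0 = p + 0 = p)
(z(22) + o(5))² = ((⅓)*22*(-1 + 6*22) + 5)² = ((⅓)*22*(-1 + 132) + 5)² = ((⅓)*22*131 + 5)² = (2882/3 + 5)² = (2897/3)² = 8392609/9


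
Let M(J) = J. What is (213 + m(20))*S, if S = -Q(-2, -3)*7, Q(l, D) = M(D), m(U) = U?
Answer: 4893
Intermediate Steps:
Q(l, D) = D
S = 21 (S = -1*(-3)*7 = 3*7 = 21)
(213 + m(20))*S = (213 + 20)*21 = 233*21 = 4893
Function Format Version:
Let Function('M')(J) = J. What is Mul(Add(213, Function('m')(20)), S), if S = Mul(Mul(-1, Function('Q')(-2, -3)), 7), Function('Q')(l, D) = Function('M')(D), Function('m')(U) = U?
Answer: 4893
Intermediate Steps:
Function('Q')(l, D) = D
S = 21 (S = Mul(Mul(-1, -3), 7) = Mul(3, 7) = 21)
Mul(Add(213, Function('m')(20)), S) = Mul(Add(213, 20), 21) = Mul(233, 21) = 4893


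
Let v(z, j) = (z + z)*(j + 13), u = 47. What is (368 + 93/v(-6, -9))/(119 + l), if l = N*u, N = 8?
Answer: 5857/7920 ≈ 0.73952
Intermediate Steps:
v(z, j) = 2*z*(13 + j) (v(z, j) = (2*z)*(13 + j) = 2*z*(13 + j))
l = 376 (l = 8*47 = 376)
(368 + 93/v(-6, -9))/(119 + l) = (368 + 93/((2*(-6)*(13 - 9))))/(119 + 376) = (368 + 93/((2*(-6)*4)))/495 = (368 + 93/(-48))*(1/495) = (368 + 93*(-1/48))*(1/495) = (368 - 31/16)*(1/495) = (5857/16)*(1/495) = 5857/7920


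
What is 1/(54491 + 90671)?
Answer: 1/145162 ≈ 6.8889e-6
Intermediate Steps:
1/(54491 + 90671) = 1/145162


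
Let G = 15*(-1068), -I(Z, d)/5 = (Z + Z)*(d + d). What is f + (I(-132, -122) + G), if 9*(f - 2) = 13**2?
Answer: -3042713/9 ≈ -3.3808e+5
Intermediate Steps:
I(Z, d) = -20*Z*d (I(Z, d) = -5*(Z + Z)*(d + d) = -5*2*Z*2*d = -20*Z*d)
G = -16020
f = 187/9 (f = 2 + (1/9)*13**2 = 2 + (1/9)*169 = 2 + 169/9 = 187/9 ≈ 20.778)
f + (I(-132, -122) + G) = 187/9 + (-20*(-132)*(-122) - 16020) = 187/9 + (-322080 - 16020) = 187/9 - 338100 = -3042713/9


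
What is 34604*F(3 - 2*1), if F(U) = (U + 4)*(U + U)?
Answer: 346040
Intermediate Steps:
F(U) = 2*U*(4 + U) (F(U) = (4 + U)*(2*U) = 2*U*(4 + U))
34604*F(3 - 2*1) = 34604*(2*(3 - 2*1)*(4 + (3 - 2*1))) = 34604*(2*(3 - 2)*(4 + (3 - 2))) = 34604*(2*1*(4 + 1)) = 34604*(2*1*5) = 34604*10 = 346040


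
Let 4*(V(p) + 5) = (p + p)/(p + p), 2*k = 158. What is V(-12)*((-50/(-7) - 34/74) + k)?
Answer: -105412/259 ≈ -407.00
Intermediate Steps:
k = 79 (k = (½)*158 = 79)
V(p) = -19/4 (V(p) = -5 + ((p + p)/(p + p))/4 = -5 + ((2*p)/((2*p)))/4 = -5 + ((2*p)*(1/(2*p)))/4 = -5 + (¼)*1 = -5 + ¼ = -19/4)
V(-12)*((-50/(-7) - 34/74) + k) = -19*((-50/(-7) - 34/74) + 79)/4 = -19*((-50*(-⅐) - 34*1/74) + 79)/4 = -19*((50/7 - 17/37) + 79)/4 = -19*(1731/259 + 79)/4 = -19/4*22192/259 = -105412/259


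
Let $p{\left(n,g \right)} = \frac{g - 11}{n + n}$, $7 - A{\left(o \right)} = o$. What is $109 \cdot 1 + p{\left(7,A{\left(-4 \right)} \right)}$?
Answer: $109$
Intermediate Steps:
$A{\left(o \right)} = 7 - o$
$p{\left(n,g \right)} = \frac{-11 + g}{2 n}$
$109 \cdot 1 + p{\left(7,A{\left(-4 \right)} \right)} = 109 \cdot 1 + \frac{-11 + \left(7 - -4\right)}{2 \cdot 7} = 109 + \frac{1}{2} \cdot \frac{1}{7} \left(-11 + \left(7 + 4\right)\right) = 109 + \frac{1}{2} \cdot \frac{1}{7} \left(-11 + 11\right) = 109 + \frac{1}{2} \cdot \frac{1}{7} \cdot 0 = 109 + 0 = 109$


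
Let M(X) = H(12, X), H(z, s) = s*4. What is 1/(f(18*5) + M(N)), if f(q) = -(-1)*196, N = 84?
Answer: 1/532 ≈ 0.0018797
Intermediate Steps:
H(z, s) = 4*s
M(X) = 4*X
f(q) = 196 (f(q) = -1*(-196) = 196)
1/(f(18*5) + M(N)) = 1/(196 + 4*84) = 1/(196 + 336) = 1/532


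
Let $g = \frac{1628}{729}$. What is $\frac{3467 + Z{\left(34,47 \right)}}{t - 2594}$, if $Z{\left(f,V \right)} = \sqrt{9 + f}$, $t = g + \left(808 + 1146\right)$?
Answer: $- \frac{2527443}{464932} - \frac{729 \sqrt{43}}{464932} \approx -5.4464$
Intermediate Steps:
$g = \frac{1628}{729}$ ($g = 1628 \cdot \frac{1}{729} = \frac{1628}{729} \approx 2.2332$)
$t = \frac{1426094}{729}$ ($t = \frac{1628}{729} + \left(808 + 1146\right) = \frac{1628}{729} + 1954 = \frac{1426094}{729} \approx 1956.2$)
$\frac{3467 + Z{\left(34,47 \right)}}{t - 2594} = \frac{3467 + \sqrt{9 + 34}}{\frac{1426094}{729} - 2594} = \frac{3467 + \sqrt{43}}{- \frac{464932}{729}} = \left(3467 + \sqrt{43}\right) \left(- \frac{729}{464932}\right) = - \frac{2527443}{464932} - \frac{729 \sqrt{43}}{464932}$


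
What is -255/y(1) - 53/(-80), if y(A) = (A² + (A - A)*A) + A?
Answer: -10147/80 ≈ -126.84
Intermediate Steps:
y(A) = A + A² (y(A) = (A² + 0*A) + A = (A² + 0) + A = A² + A = A + A²)
-255/y(1) - 53/(-80) = -255/(1 + 1) - 53/(-80) = -255/(1*2) - 53*(-1/80) = -255/2 + 53/80 = -10147/80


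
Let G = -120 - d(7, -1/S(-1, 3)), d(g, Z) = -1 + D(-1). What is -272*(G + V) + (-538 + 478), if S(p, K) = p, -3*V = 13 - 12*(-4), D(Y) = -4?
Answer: 110252/3 ≈ 36751.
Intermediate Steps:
V = -61/3 (V = -(13 - 12*(-4))/3 = -(13 + 48)/3 = -⅓*61 = -61/3 ≈ -20.333)
d(g, Z) = -5 (d(g, Z) = -1 - 4 = -5)
G = -115 (G = -120 - 1*(-5) = -120 + 5 = -115)
-272*(G + V) + (-538 + 478) = -272*(-115 - 61/3) + (-538 + 478) = -272*(-406/3) - 60 = 110432/3 - 60 = 110252/3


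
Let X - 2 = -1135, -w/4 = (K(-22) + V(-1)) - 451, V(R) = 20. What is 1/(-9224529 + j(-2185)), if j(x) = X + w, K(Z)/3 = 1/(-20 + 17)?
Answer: -1/9223934 ≈ -1.0841e-7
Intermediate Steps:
K(Z) = -1 (K(Z) = 3/(-20 + 17) = 3/(-3) = 3*(-1/3) = -1)
w = 1728 (w = -4*((-1 + 20) - 451) = -4*(19 - 451) = -4*(-432) = 1728)
X = -1133 (X = 2 - 1135 = -1133)
j(x) = 595 (j(x) = -1133 + 1728 = 595)
1/(-9224529 + j(-2185)) = 1/(-9224529 + 595) = 1/(-9223934) = -1/9223934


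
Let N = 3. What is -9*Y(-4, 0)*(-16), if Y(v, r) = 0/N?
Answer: 0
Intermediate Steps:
Y(v, r) = 0 (Y(v, r) = 0/3 = 0*(⅓) = 0)
-9*Y(-4, 0)*(-16) = -9*0*(-16) = 0*(-16) = 0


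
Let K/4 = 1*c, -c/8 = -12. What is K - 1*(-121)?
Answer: 505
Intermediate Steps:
c = 96 (c = -8*(-12) = 96)
K = 384 (K = 4*(1*96) = 4*96 = 384)
K - 1*(-121) = 384 - 1*(-121) = 384 + 121 = 505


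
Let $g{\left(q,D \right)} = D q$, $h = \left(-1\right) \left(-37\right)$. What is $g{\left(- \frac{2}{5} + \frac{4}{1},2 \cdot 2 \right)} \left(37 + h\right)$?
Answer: $\frac{5328}{5} \approx 1065.6$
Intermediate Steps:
$h = 37$
$g{\left(- \frac{2}{5} + \frac{4}{1},2 \cdot 2 \right)} \left(37 + h\right) = 2 \cdot 2 \left(- \frac{2}{5} + \frac{4}{1}\right) \left(37 + 37\right) = 4 \left(\left(-2\right) \frac{1}{5} + 4 \cdot 1\right) 74 = 4 \left(- \frac{2}{5} + 4\right) 74 = 4 \cdot \frac{18}{5} \cdot 74 = \frac{72}{5} \cdot 74 = \frac{5328}{5}$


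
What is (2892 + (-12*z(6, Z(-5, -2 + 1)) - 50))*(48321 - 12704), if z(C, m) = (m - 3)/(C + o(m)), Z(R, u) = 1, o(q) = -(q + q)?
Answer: 101437216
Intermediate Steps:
o(q) = -2*q
z(C, m) = (-3 + m)/(C - 2*m) (z(C, m) = (m - 3)/(C - 2*m) = (-3 + m)/(C - 2*m))
(2892 + (-12*z(6, Z(-5, -2 + 1)) - 50))*(48321 - 12704) = (2892 + (-12*(-3 + 1)/(6 - 2*1) - 50))*(48321 - 12704) = (2892 + (-12*(-2)/(6 - 2) - 50))*35617 = (2892 + (-12*(-2)/4 - 50))*35617 = (2892 + (-3*(-2) - 50))*35617 = (2892 + (-12*(-½) - 50))*35617 = (2892 + (6 - 50))*35617 = (2892 - 44)*35617 = 2848*35617 = 101437216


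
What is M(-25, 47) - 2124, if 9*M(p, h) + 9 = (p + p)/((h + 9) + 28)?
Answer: -803275/378 ≈ -2125.1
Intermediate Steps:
M(p, h) = -1 + 2*p/(9*(37 + h)) (M(p, h) = -1 + ((p + p)/((h + 9) + 28))/9 = -1 + ((2*p)/((9 + h) + 28))/9 = -1 + ((2*p)/(37 + h))/9 = -1 + (2*p/(37 + h))/9 = -1 + 2*p/(9*(37 + h)))
M(-25, 47) - 2124 = (-37 - 1*47 + (2/9)*(-25))/(37 + 47) - 2124 = (-37 - 47 - 50/9)/84 - 2124 = (1/84)*(-806/9) - 2124 = -403/378 - 2124 = -803275/378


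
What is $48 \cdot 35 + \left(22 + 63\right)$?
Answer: $1765$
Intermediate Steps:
$48 \cdot 35 + \left(22 + 63\right) = 1680 + 85 = 1765$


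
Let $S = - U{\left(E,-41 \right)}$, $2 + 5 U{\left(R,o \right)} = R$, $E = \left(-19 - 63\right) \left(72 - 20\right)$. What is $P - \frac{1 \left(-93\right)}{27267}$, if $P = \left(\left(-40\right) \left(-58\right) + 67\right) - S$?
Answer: $\frac{69703696}{45445} \approx 1533.8$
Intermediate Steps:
$E = -4264$ ($E = \left(-82\right) 52 = -4264$)
$U{\left(R,o \right)} = - \frac{2}{5} + \frac{R}{5}$
$S = \frac{4266}{5}$ ($S = - (- \frac{2}{5} + \frac{1}{5} \left(-4264\right)) = - (- \frac{2}{5} - \frac{4264}{5}) = \left(-1\right) \left(- \frac{4266}{5}\right) = \frac{4266}{5} \approx 853.2$)
$P = \frac{7669}{5}$ ($P = \left(\left(-40\right) \left(-58\right) + 67\right) - \frac{4266}{5} = \left(2320 + 67\right) - \frac{4266}{5} = 2387 - \frac{4266}{5} = \frac{7669}{5} \approx 1533.8$)
$P - \frac{1 \left(-93\right)}{27267} = \frac{7669}{5} - \frac{1 \left(-93\right)}{27267} = \frac{7669}{5} - \left(-93\right) \frac{1}{27267} = \frac{7669}{5} - - \frac{31}{9089} = \frac{7669}{5} + \frac{31}{9089} = \frac{69703696}{45445}$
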